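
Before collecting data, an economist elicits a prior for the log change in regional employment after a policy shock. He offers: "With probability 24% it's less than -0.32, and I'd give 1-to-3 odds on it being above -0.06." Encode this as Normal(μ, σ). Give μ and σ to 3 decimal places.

The p-quantile of Normal(μ,σ) is μ + z_p·σ, with z_{0.24} = -0.7063 and z_{0.75} = 0.6745.
Eliminate σ: μ = (z₂·x₁ − z₁·x₂)/(z₂ − z₁) = (0.6745·-0.32 − (-0.7063)·-0.06)/1.381 = -0.187.
Then σ = (x₂ − x₁)/(z₂ − z₁) = (-0.06 − -0.32)/1.381 = 0.188.

μ = -0.187, σ = 0.188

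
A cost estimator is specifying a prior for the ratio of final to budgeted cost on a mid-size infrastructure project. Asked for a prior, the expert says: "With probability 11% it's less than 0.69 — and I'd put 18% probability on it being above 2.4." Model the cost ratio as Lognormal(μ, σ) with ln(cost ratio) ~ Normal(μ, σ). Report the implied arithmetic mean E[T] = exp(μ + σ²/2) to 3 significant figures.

E[T] ≈ 1.67

If T ~ Lognormal(μ,σ) then ln T ~ Normal(μ,σ), so the p-quantile of ln T is μ + z_p·σ.
ln(0.69) = -0.3711 and ln(2.4) = 0.8755; z_{0.11} = -1.227, z_{0.82} = 0.9154.
σ = (0.8755 − -0.3711)/(0.9154 − (-1.227)) = 0.582.
μ = -0.3711 − (-1.227)·0.582 = 0.343.
E[T] = exp(μ + σ²/2) = exp(0.343 + 0.1693) = 1.67.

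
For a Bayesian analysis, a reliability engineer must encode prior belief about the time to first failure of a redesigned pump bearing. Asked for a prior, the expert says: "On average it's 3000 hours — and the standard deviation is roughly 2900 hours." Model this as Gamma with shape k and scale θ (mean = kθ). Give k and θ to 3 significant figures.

k ≈ 1.07, θ ≈ 2800

For Gamma(k, scale θ): mean = kθ, variance = kθ², so CV = 1/√k.
CV = SD/mean = 2900/3000 = 0.9667, hence k = 1/CV² = 1.07.
Then θ = mean/k = 3000/1.07 = 2800.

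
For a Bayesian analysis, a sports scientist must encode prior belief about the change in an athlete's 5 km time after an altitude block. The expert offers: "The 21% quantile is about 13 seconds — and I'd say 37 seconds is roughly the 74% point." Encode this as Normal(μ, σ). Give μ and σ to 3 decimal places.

The p-quantile of Normal(μ,σ) is μ + z_p·σ, with z_{0.21} = -0.8064 and z_{0.74} = 0.6433.
Eliminate σ: μ = (z₂·x₁ − z₁·x₂)/(z₂ − z₁) = (0.6433·13 − (-0.8064)·37)/1.45 = 26.350.
Then σ = (x₂ − x₁)/(z₂ − z₁) = (37 − 13)/1.45 = 16.554.

μ = 26.350, σ = 16.554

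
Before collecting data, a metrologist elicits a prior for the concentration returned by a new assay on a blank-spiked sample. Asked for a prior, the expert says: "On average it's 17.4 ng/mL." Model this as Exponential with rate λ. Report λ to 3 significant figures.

λ ≈ 0.0575

Exponential mean = 1/λ, so λ = 1/17.4 = 0.0575.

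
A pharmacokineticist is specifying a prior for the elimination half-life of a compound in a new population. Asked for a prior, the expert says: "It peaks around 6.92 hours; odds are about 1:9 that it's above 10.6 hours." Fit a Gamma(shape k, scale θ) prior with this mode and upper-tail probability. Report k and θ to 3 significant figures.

k ≈ 11.3, θ ≈ 0.674

Gamma(k,θ) with k>1 has mode (k−1)θ, so θ = 6.92/(k−1).
Need P(X < 10.6) = 0.9 with θ tied to k this way. Start at k = 2, θ = 6.92: P(X<10.6) ≈ 0.453.
Too low — raise k to concentrate. Iterating converges to k ≈ 11.3.
Then θ = 6.92/(11.3−1) ≈ 0.674.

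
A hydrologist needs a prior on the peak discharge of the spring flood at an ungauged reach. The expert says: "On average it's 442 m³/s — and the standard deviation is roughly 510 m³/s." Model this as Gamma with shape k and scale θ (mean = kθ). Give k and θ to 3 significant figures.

For Gamma(k, scale θ): mean = kθ, variance = kθ², so CV = 1/√k.
CV = SD/mean = 510/442 = 1.154, hence k = 1/CV² = 0.751.
Then θ = mean/k = 442/0.751 = 588.

k ≈ 0.751, θ ≈ 588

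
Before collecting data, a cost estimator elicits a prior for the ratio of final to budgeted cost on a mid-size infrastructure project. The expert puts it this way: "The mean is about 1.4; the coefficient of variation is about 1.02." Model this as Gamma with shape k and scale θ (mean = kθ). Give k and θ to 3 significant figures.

k ≈ 0.961, θ ≈ 1.46

For Gamma(k, scale θ): mean = kθ, variance = kθ², so CV = 1/√k.
CV = 1.02, hence k = 1/CV² = 0.961.
Then θ = mean/k = 1.4/0.961 = 1.46.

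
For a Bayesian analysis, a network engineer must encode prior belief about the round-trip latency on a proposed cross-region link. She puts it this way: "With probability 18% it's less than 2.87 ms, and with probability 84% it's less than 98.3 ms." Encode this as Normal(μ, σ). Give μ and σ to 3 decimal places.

μ = 48.609, σ = 49.968

For Normal(μ,σ), the p-quantile is μ + z_p·σ. Here z_{0.18} = -0.9154, z_{0.84} = 0.9945.
So 2.87 = μ − 0.9154σ and 98.3 = μ + 0.9945σ.
Subtracting: σ = (98.3 − 2.87)/(0.9945 − (-0.9154)) = 49.968.
Then μ = 2.87 − (-0.9154)·49.968 = 48.609.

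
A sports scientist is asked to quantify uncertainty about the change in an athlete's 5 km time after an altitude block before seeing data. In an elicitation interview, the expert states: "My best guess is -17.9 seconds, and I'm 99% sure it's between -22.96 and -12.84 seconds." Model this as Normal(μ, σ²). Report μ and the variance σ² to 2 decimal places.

A symmetric 99% interval runs μ ± z·σ with z = 2.576.
Half-width = 5.06, so σ = 5.06/2.576 = 1.964 and σ² = 3.86.
μ is the stated best guess, -17.90.

μ = -17.90, σ² = 3.86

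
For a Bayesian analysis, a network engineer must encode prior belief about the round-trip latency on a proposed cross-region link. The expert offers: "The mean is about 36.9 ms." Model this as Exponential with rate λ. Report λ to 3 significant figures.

Exponential mean = 1/λ, so λ = 1/36.9 = 0.0271.

λ ≈ 0.0271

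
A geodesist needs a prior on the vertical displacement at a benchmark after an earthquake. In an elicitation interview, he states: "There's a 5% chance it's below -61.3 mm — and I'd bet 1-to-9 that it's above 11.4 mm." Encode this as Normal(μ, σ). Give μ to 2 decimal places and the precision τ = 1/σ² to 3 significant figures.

μ = -20.44, τ = 0.00162

The p-quantile of Normal(μ,σ) is μ + z_p·σ, with z_{0.05} = -1.645 and z_{0.9} = 1.282.
Eliminate σ: μ = (z₂·x₁ − z₁·x₂)/(z₂ − z₁) = (1.282·-61.3 − (-1.645)·11.4)/2.926 = -20.44.
Then σ = (x₂ − x₁)/(z₂ − z₁) = (11.4 − -61.3)/2.926 = 24.84.
Precision τ = 1/σ² = 1/24.84² = 0.00162.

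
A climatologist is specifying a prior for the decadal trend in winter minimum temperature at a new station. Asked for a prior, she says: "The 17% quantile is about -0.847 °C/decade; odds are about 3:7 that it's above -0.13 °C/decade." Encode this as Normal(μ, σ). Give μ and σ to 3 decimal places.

For Normal(μ,σ), the p-quantile is μ + z_p·σ. Here z_{0.17} = -0.9542, z_{0.7} = 0.5244.
So -0.847 = μ − 0.9542σ and -0.13 = μ + 0.5244σ.
Subtracting: σ = (-0.13 − -0.847)/(0.5244 − (-0.9542)) = 0.485.
Then μ = -0.847 − (-0.9542)·0.485 = -0.384.

μ = -0.384, σ = 0.485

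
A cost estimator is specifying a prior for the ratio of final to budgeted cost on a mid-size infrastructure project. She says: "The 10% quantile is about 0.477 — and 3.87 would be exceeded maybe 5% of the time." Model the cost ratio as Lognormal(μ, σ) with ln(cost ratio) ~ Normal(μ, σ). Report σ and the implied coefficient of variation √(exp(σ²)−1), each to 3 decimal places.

σ ≈ 0.715, CV ≈ 0.817

If T ~ Lognormal(μ,σ) then ln T ~ Normal(μ,σ), so the p-quantile of ln T is μ + z_p·σ.
ln(0.477) = -0.7402 and ln(3.87) = 1.353; z_{0.1} = -1.282, z_{0.95} = 1.645.
σ = (1.353 − -0.7402)/(1.645 − (-1.282)) = 0.715.
μ = -0.7402 − (-1.282)·0.715 = 0.177.
CV = √(exp(σ²)−1) = √(exp(0.5118)−1) = 0.817.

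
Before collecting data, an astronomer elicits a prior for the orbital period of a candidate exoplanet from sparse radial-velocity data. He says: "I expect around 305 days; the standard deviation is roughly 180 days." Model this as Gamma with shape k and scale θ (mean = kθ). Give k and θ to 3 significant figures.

For Gamma(k, scale θ): mean = kθ, variance = kθ², so CV = 1/√k.
CV = SD/mean = 180/305 = 0.5902, hence k = 1/CV² = 2.87.
Then θ = mean/k = 305/2.87 = 106.

k ≈ 2.87, θ ≈ 106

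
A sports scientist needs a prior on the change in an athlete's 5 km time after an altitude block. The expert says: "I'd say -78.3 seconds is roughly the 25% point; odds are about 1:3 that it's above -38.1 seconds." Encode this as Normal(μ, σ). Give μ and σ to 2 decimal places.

μ = -58.20, σ = 29.80

The p-quantile of Normal(μ,σ) is μ + z_p·σ, with z_{0.25} = -0.6745 and z_{0.75} = 0.6745.
Eliminate σ: μ = (z₂·x₁ − z₁·x₂)/(z₂ − z₁) = (0.6745·-78.3 − (-0.6745)·-38.1)/1.349 = -58.20.
Then σ = (x₂ − x₁)/(z₂ − z₁) = (-38.1 − -78.3)/1.349 = 29.80.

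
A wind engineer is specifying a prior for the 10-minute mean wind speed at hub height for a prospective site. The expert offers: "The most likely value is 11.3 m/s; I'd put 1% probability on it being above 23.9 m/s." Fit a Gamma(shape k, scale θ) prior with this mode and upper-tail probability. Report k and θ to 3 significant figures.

Gamma(k,θ) with k>1 has mode (k−1)θ, so θ = 11.3/(k−1).
Need P(X < 23.9) = 0.99 with θ tied to k this way. Start at k = 2, θ = 11.3: P(X<23.9) ≈ 0.624.
Too low — raise k to concentrate. Iterating converges to k ≈ 9.66.
Then θ = 11.3/(9.66−1) ≈ 1.3.

k ≈ 9.66, θ ≈ 1.3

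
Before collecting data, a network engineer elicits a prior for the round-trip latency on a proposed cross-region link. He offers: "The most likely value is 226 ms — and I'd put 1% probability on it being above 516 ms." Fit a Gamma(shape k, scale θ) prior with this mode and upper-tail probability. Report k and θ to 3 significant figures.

k ≈ 8.02, θ ≈ 32.2

Gamma(k,θ) with k>1 has mode (k−1)θ, so θ = 226/(k−1).
Need P(X < 516) = 0.99 with θ tied to k this way. Start at k = 2, θ = 226: P(X<516) ≈ 0.665.
Too low — raise k to concentrate. Iterating converges to k ≈ 8.02.
Then θ = 226/(8.02−1) ≈ 32.2.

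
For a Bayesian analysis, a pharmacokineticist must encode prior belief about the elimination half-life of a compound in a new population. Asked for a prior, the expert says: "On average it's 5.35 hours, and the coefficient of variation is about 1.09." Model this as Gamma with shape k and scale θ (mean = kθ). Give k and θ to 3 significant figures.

For Gamma(k, scale θ): mean = kθ, variance = kθ², so CV = 1/√k.
CV = 1.09, hence k = 1/CV² = 0.842.
Then θ = mean/k = 5.35/0.842 = 6.36.

k ≈ 0.842, θ ≈ 6.36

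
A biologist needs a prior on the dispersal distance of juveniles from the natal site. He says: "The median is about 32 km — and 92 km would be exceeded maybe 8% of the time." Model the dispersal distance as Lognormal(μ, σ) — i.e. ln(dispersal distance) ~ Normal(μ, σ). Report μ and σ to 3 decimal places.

μ ≈ 3.466, σ ≈ 0.752

If T ~ Lognormal(μ,σ) then ln T ~ Normal(μ,σ), so the p-quantile of ln T is μ + z_p·σ.
ln(32) = 3.466 and ln(92) = 4.522; z_{0.5} = 0, z_{0.92} = 1.405.
σ = (4.522 − 3.466)/(1.405 − (0)) = 0.752.
μ = 3.466 − (0)·0.752 = 3.466.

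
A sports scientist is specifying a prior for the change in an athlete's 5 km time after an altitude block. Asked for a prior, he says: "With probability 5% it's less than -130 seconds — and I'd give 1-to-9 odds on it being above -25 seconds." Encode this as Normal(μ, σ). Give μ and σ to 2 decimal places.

The p-quantile of Normal(μ,σ) is μ + z_p·σ, with z_{0.05} = -1.645 and z_{0.9} = 1.282.
Eliminate σ: μ = (z₂·x₁ − z₁·x₂)/(z₂ − z₁) = (1.282·-130 − (-1.645)·-25)/2.926 = -70.98.
Then σ = (x₂ − x₁)/(z₂ − z₁) = (-25 − -130)/2.926 = 35.88.

μ = -70.98, σ = 35.88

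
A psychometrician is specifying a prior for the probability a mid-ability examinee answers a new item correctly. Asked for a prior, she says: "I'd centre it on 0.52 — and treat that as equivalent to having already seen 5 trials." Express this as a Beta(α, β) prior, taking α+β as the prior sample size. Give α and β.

α = 2.6, β = 2.4

Under the effective-sample-size interpretation, Beta(α, β) has prior mean α/(α+β) and prior sample size α+β.
So α+β = 5 and α/(α+β) = 0.52, giving α = 0.52·5 = 2.6 and β = 5 − 2.6 = 2.4.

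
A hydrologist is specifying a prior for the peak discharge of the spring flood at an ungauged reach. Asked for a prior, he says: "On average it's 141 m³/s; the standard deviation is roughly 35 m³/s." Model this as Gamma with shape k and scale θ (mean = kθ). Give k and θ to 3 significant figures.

For Gamma(k, scale θ): mean = kθ, variance = kθ², so CV = 1/√k.
CV = SD/mean = 35/141 = 0.2482, hence k = 1/CV² = 16.2.
Then θ = mean/k = 141/16.2 = 8.69.

k ≈ 16.2, θ ≈ 8.69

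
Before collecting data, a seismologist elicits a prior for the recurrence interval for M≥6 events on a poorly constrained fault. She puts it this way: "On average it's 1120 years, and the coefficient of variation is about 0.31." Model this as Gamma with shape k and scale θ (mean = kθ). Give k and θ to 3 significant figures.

For Gamma(k, scale θ): mean = kθ, variance = kθ², so CV = 1/√k.
CV = 0.31, hence k = 1/CV² = 10.4.
Then θ = mean/k = 1120/10.4 = 108.

k ≈ 10.4, θ ≈ 108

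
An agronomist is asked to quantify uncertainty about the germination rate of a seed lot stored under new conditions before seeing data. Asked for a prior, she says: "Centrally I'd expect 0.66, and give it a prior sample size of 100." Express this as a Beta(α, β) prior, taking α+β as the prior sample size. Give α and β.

Under the effective-sample-size interpretation, Beta(α, β) has prior mean α/(α+β) and prior sample size α+β.
So α+β = 100 and α/(α+β) = 0.66, giving α = 0.66·100 = 66 and β = 100 − 66 = 34.

α = 66, β = 34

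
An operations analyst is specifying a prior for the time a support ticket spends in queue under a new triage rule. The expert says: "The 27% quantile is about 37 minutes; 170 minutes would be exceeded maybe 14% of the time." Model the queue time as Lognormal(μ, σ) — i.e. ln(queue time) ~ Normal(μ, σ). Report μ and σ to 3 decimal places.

μ ≈ 4.163, σ ≈ 0.901

If T ~ Lognormal(μ,σ) then ln T ~ Normal(μ,σ), so the p-quantile of ln T is μ + z_p·σ.
ln(37) = 3.611 and ln(170) = 5.136; z_{0.27} = -0.6128, z_{0.86} = 1.08.
σ = (5.136 − 3.611)/(1.08 − (-0.6128)) = 0.901.
μ = 3.611 − (-0.6128)·0.901 = 4.163.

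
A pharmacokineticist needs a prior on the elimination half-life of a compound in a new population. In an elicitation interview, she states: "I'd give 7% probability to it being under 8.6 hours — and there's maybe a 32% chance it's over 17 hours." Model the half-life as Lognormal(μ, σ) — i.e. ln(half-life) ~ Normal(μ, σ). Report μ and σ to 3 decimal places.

μ ≈ 2.669, σ ≈ 0.351

If T ~ Lognormal(μ,σ) then ln T ~ Normal(μ,σ), so the p-quantile of ln T is μ + z_p·σ.
ln(8.6) = 2.152 and ln(17) = 2.833; z_{0.07} = -1.476, z_{0.68} = 0.4677.
σ = (2.833 − 2.152)/(0.4677 − (-1.476)) = 0.351.
μ = 2.152 − (-1.476)·0.351 = 2.669.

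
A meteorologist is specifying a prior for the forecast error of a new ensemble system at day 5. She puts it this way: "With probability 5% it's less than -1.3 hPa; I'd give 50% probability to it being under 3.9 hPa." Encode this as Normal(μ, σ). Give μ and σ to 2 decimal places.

μ = 3.90, σ = 3.16

The p-quantile of Normal(μ,σ) is μ + z_p·σ, with z_{0.05} = -1.645 and z_{0.5} = 0.
Eliminate σ: μ = (z₂·x₁ − z₁·x₂)/(z₂ − z₁) = (0·-1.3 − (-1.645)·3.9)/1.645 = 3.90.
Then σ = (x₂ − x₁)/(z₂ − z₁) = (3.9 − -1.3)/1.645 = 3.16.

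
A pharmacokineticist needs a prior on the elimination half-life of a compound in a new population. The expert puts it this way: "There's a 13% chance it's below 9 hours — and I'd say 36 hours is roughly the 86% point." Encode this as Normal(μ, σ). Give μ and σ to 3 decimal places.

The p-quantile of Normal(μ,σ) is μ + z_p·σ, with z_{0.13} = -1.126 and z_{0.86} = 1.08.
Eliminate σ: μ = (z₂·x₁ − z₁·x₂)/(z₂ − z₁) = (1.08·9 − (-1.126)·36)/2.207 = 22.782.
Then σ = (x₂ − x₁)/(z₂ − z₁) = (36 − 9)/2.207 = 12.235.

μ = 22.782, σ = 12.235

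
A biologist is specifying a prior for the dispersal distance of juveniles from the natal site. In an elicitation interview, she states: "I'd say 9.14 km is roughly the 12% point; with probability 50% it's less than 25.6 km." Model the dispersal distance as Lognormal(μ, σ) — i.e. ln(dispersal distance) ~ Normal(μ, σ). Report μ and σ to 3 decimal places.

If T ~ Lognormal(μ,σ) then ln T ~ Normal(μ,σ), so the p-quantile of ln T is μ + z_p·σ.
ln(9.14) = 2.213 and ln(25.6) = 3.243; z_{0.12} = -1.175, z_{0.5} = 0.
σ = (3.243 − 2.213)/(0 − (-1.175)) = 0.877.
μ = 2.213 − (-1.175)·0.877 = 3.243.

μ ≈ 3.243, σ ≈ 0.877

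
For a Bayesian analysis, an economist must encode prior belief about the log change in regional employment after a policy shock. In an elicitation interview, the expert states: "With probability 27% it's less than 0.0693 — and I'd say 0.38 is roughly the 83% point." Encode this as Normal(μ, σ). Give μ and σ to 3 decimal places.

μ = 0.191, σ = 0.198

The p-quantile of Normal(μ,σ) is μ + z_p·σ, with z_{0.27} = -0.6128 and z_{0.83} = 0.9542.
Eliminate σ: μ = (z₂·x₁ − z₁·x₂)/(z₂ − z₁) = (0.9542·0.0693 − (-0.6128)·0.38)/1.567 = 0.191.
Then σ = (x₂ − x₁)/(z₂ − z₁) = (0.38 − 0.0693)/1.567 = 0.198.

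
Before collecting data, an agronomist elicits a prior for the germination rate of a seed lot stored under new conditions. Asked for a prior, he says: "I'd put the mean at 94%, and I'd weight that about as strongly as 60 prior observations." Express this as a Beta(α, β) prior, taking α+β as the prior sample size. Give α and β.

α = 56.4, β = 3.6

Under the effective-sample-size interpretation, Beta(α, β) has prior mean α/(α+β) and prior sample size α+β.
So α+β = 60 and α/(α+β) = 0.94, giving α = 0.94·60 = 56.4 and β = 60 − 56.4 = 3.6.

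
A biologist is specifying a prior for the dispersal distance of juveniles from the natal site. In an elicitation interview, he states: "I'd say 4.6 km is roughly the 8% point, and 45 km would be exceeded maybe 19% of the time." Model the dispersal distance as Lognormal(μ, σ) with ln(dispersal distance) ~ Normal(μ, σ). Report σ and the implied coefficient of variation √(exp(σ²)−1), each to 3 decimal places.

If T ~ Lognormal(μ,σ) then ln T ~ Normal(μ,σ), so the p-quantile of ln T is μ + z_p·σ.
ln(4.6) = 1.526 and ln(45) = 3.807; z_{0.08} = -1.405, z_{0.81} = 0.8779.
σ = (3.807 − 1.526)/(0.8779 − (-1.405)) = 0.999.
μ = 1.526 − (-1.405)·0.999 = 2.930.
CV = √(exp(σ²)−1) = √(exp(0.9979)−1) = 1.309.

σ ≈ 0.999, CV ≈ 1.309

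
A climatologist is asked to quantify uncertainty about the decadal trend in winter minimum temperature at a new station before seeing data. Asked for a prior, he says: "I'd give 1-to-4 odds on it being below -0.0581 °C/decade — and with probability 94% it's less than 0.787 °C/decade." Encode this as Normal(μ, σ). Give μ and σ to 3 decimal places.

μ = 0.239, σ = 0.353

For Normal(μ,σ), the p-quantile is μ + z_p·σ. Here z_{0.2} = -0.8416, z_{0.94} = 1.555.
So -0.0581 = μ − 0.8416σ and 0.787 = μ + 1.555σ.
Subtracting: σ = (0.787 − -0.0581)/(1.555 − (-0.8416)) = 0.353.
Then μ = -0.0581 − (-0.8416)·0.353 = 0.239.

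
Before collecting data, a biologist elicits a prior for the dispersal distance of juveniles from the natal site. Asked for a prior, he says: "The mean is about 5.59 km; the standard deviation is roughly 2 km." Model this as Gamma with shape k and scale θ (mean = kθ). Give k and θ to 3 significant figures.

k ≈ 7.81, θ ≈ 0.716

For Gamma(k, scale θ): mean = kθ, variance = kθ², so CV = 1/√k.
CV = SD/mean = 2/5.59 = 0.3578, hence k = 1/CV² = 7.81.
Then θ = mean/k = 5.59/7.81 = 0.716.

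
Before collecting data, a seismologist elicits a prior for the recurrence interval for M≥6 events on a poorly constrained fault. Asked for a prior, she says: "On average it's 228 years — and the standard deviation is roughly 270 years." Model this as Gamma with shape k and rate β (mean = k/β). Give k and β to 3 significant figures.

k ≈ 0.713, β ≈ 0.00313

For Gamma(k, rate β): mean = k/β, variance = k/β², so CV = 1/√k.
CV = SD/mean = 270/228 = 1.184, hence k = 1/CV² = 0.713.
Then β = k/mean = 0.713/228 = 0.00313.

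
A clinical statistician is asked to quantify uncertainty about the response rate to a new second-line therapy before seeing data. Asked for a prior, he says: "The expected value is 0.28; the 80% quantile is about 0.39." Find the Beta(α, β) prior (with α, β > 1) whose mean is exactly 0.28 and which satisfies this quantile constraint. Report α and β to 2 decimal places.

With mean 0.28 fixed, write α = 0.28s, β = 0.72s where s = α+β.
Need P(θ < 0.39) = 0.8 under Beta(0.28s, 0.72s). Normal approximation: (q−m)/√(m(1−m)/s) ≈ z_{0.8} = 0.842, so s ≈ 0.28·0.72·(0.842)²/(0.39−0.28)² = 11.8.
At s = 11.8: P(θ<0.39) ≈ 0.808. Adjusting to match 0.8 gives s ≈ 10.87.
So α = 0.28·10.87 ≈ 3.04, β = 0.72·10.87 ≈ 7.83.

α ≈ 3.04, β ≈ 7.83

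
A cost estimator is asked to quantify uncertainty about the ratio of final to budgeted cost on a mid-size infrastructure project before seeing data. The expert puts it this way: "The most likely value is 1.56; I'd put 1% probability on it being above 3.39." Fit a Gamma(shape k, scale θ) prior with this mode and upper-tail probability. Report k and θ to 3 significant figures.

k ≈ 9.02, θ ≈ 0.194

Gamma(k,θ) with k>1 has mode (k−1)θ, so θ = 1.56/(k−1).
Need P(X < 3.39) = 0.99 with θ tied to k this way. Start at k = 2, θ = 1.56: P(X<3.39) ≈ 0.639.
Too low — raise k to concentrate. Iterating converges to k ≈ 9.02.
Then θ = 1.56/(9.02−1) ≈ 0.194.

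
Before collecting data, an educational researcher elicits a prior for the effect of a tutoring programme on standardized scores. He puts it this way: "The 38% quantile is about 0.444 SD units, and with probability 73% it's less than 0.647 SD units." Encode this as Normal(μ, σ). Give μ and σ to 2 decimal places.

μ = 0.51, σ = 0.22

The p-quantile of Normal(μ,σ) is μ + z_p·σ, with z_{0.38} = -0.3055 and z_{0.73} = 0.6128.
Eliminate σ: μ = (z₂·x₁ − z₁·x₂)/(z₂ − z₁) = (0.6128·0.444 − (-0.3055)·0.647)/0.9183 = 0.51.
Then σ = (x₂ − x₁)/(z₂ − z₁) = (0.647 − 0.444)/0.9183 = 0.22.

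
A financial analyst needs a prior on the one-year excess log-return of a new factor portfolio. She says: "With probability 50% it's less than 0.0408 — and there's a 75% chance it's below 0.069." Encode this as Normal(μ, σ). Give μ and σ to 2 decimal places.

The p-quantile of Normal(μ,σ) is μ + z_p·σ, with z_{0.5} = 0 and z_{0.75} = 0.6745.
Eliminate σ: μ = (z₂·x₁ − z₁·x₂)/(z₂ − z₁) = (0.6745·0.0408 − (0)·0.069)/0.6745 = 0.04.
Then σ = (x₂ − x₁)/(z₂ − z₁) = (0.069 − 0.0408)/0.6745 = 0.04.

μ = 0.04, σ = 0.04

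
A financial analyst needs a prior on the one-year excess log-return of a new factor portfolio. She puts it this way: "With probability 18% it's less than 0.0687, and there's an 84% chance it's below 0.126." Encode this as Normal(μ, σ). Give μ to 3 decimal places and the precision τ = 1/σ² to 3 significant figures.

μ = 0.096, τ = 1110

The p-quantile of Normal(μ,σ) is μ + z_p·σ, with z_{0.18} = -0.9154 and z_{0.84} = 0.9945.
Eliminate σ: μ = (z₂·x₁ − z₁·x₂)/(z₂ − z₁) = (0.9945·0.0687 − (-0.9154)·0.126)/1.91 = 0.096.
Then σ = (x₂ − x₁)/(z₂ − z₁) = (0.126 − 0.0687)/1.91 = 0.030.
Precision τ = 1/σ² = 1/0.03² = 1110.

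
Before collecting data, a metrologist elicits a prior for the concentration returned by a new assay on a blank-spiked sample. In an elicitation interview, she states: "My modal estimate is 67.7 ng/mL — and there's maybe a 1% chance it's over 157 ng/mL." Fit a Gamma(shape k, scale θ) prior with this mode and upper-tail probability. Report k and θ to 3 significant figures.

Gamma(k,θ) with k>1 has mode (k−1)θ, so θ = 67.7/(k−1).
Need P(X < 157) = 0.99 with θ tied to k this way. Start at k = 2, θ = 67.7: P(X<157) ≈ 0.674.
Too low — raise k to concentrate. Iterating converges to k ≈ 7.74.
Then θ = 67.7/(7.74−1) ≈ 10.

k ≈ 7.74, θ ≈ 10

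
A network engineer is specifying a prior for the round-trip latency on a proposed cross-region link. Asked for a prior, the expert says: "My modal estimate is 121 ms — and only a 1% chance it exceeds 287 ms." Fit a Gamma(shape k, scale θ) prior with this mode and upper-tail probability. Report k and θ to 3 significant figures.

k ≈ 7.36, θ ≈ 19

Gamma(k,θ) with k>1 has mode (k−1)θ, so θ = 121/(k−1).
Need P(X < 287) = 0.99 with θ tied to k this way. Start at k = 2, θ = 121: P(X<287) ≈ 0.685.
Too low — raise k to concentrate. Iterating converges to k ≈ 7.36.
Then θ = 121/(7.36−1) ≈ 19.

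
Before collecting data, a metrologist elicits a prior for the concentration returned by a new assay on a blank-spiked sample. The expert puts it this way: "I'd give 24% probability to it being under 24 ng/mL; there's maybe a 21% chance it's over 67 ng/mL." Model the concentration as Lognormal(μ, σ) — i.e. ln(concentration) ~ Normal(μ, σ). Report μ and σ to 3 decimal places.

If T ~ Lognormal(μ,σ) then ln T ~ Normal(μ,σ), so the p-quantile of ln T is μ + z_p·σ.
ln(24) = 3.178 and ln(67) = 4.205; z_{0.24} = -0.7063, z_{0.79} = 0.8064.
σ = (4.205 − 3.178)/(0.8064 − (-0.7063)) = 0.679.
μ = 3.178 − (-0.7063)·0.679 = 3.657.

μ ≈ 3.657, σ ≈ 0.679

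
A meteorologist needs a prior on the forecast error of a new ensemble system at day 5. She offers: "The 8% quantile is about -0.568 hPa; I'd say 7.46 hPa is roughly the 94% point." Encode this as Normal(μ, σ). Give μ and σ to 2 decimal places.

For Normal(μ,σ), the p-quantile is μ + z_p·σ. Here z_{0.08} = -1.405, z_{0.94} = 1.555.
So -0.568 = μ − 1.405σ and 7.46 = μ + 1.555σ.
Subtracting: σ = (7.46 − -0.568)/(1.555 − (-1.405)) = 2.71.
Then μ = -0.568 − (-1.405)·2.71 = 3.24.

μ = 3.24, σ = 2.71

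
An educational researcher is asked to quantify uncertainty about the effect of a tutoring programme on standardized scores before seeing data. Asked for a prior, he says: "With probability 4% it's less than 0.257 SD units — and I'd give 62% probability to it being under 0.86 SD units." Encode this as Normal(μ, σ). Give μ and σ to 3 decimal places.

For Normal(μ,σ), the p-quantile is μ + z_p·σ. Here z_{0.04} = -1.751, z_{0.62} = 0.3055.
So 0.257 = μ − 1.751σ and 0.86 = μ + 0.3055σ.
Subtracting: σ = (0.86 − 0.257)/(0.3055 − (-1.751)) = 0.293.
Then μ = 0.257 − (-1.751)·0.293 = 0.770.

μ = 0.770, σ = 0.293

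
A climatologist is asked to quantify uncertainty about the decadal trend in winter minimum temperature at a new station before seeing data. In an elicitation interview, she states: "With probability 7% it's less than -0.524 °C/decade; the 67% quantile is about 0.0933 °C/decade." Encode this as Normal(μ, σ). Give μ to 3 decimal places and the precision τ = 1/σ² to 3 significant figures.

For Normal(μ,σ), the p-quantile is μ + z_p·σ. Here z_{0.07} = -1.476, z_{0.67} = 0.4399.
So -0.524 = μ − 1.476σ and 0.0933 = μ + 0.4399σ.
Subtracting: σ = (0.0933 − -0.524)/(0.4399 − (-1.476)) = 0.322.
Then μ = -0.524 − (-1.476)·0.322 = -0.048.
Precision τ = 1/σ² = 1/0.3222² = 9.63.

μ = -0.048, τ = 9.63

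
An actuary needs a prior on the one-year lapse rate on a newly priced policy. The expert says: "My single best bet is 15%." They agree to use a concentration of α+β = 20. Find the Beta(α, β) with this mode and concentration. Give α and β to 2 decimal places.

For α,β > 1 the Beta mode is (α−1)/(α+β−2). With α+β = 20, the mode is (α−1)/18.
Set (α−1)/18 = 0.15 → α = 1 + 0.15·18 = 3.70.
β = 20 − α = 16.30.

α = 3.70, β = 16.30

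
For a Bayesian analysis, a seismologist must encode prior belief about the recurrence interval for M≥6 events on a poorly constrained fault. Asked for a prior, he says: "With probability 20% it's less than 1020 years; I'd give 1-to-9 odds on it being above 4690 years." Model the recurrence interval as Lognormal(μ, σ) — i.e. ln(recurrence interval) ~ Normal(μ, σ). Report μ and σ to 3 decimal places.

μ ≈ 7.532, σ ≈ 0.719

If T ~ Lognormal(μ,σ) then ln T ~ Normal(μ,σ), so the p-quantile of ln T is μ + z_p·σ.
ln(1020) = 6.928 and ln(4690) = 8.453; z_{0.2} = -0.8416, z_{0.9} = 1.282.
σ = (8.453 − 6.928)/(1.282 − (-0.8416)) = 0.719.
μ = 6.928 − (-0.8416)·0.719 = 7.532.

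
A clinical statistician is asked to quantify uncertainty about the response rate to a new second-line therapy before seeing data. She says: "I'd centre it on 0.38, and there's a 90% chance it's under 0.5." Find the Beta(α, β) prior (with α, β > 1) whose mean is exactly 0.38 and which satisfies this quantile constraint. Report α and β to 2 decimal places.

With mean 0.38 fixed, write α = 0.38s, β = 0.62s where s = α+β.
Need P(θ < 0.5) = 0.9 under Beta(0.38s, 0.62s). Normal approximation: (q−m)/√(m(1−m)/s) ≈ z_{0.9} = 1.28, so s ≈ 0.38·0.62·(1.28)²/(0.5−0.38)² = 26.9.
At s = 26.9: P(θ<0.5) ≈ 0.898. Adjusting to match 0.9 gives s ≈ 27.37.
So α = 0.38·27.37 ≈ 10.40, β = 0.62·27.37 ≈ 16.97.

α ≈ 10.40, β ≈ 16.97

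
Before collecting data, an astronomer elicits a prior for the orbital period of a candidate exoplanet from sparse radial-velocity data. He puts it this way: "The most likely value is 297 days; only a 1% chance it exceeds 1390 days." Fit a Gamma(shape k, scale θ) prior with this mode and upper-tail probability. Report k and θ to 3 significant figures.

Gamma(k,θ) with k>1 has mode (k−1)θ, so θ = 297/(k−1).
Need P(X < 1390) = 0.99 with θ tied to k this way. Start at k = 2, θ = 297: P(X<1390) ≈ 0.947.
Too low — raise k to concentrate. Iterating converges to k ≈ 2.68.
Then θ = 297/(2.68−1) ≈ 177.

k ≈ 2.68, θ ≈ 177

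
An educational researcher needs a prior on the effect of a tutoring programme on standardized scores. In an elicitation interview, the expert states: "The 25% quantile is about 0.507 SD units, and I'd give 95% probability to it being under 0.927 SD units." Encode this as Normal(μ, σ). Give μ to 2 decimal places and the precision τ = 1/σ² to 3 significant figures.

μ = 0.63, τ = 30.5

For Normal(μ,σ), the p-quantile is μ + z_p·σ. Here z_{0.25} = -0.6745, z_{0.95} = 1.645.
So 0.507 = μ − 0.6745σ and 0.927 = μ + 1.645σ.
Subtracting: σ = (0.927 − 0.507)/(1.645 − (-0.6745)) = 0.18.
Then μ = 0.507 − (-0.6745)·0.18 = 0.63.
Precision τ = 1/σ² = 1/0.1811² = 30.5.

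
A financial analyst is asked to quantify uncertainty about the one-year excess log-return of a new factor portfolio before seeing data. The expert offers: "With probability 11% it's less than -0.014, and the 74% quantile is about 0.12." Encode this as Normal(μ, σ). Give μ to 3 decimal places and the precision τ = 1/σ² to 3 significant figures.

For Normal(μ,σ), the p-quantile is μ + z_p·σ. Here z_{0.11} = -1.227, z_{0.74} = 0.6433.
So -0.014 = μ − 1.227σ and 0.12 = μ + 0.6433σ.
Subtracting: σ = (0.12 − -0.014)/(0.6433 − (-1.227)) = 0.072.
Then μ = -0.014 − (-1.227)·0.072 = 0.074.
Precision τ = 1/σ² = 1/0.07166² = 195.

μ = 0.074, τ = 195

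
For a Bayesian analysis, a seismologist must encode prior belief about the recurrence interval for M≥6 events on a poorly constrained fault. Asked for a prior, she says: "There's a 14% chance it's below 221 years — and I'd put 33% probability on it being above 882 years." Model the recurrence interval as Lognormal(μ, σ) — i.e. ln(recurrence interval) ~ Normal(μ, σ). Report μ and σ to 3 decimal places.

If T ~ Lognormal(μ,σ) then ln T ~ Normal(μ,σ), so the p-quantile of ln T is μ + z_p·σ.
ln(221) = 5.398 and ln(882) = 6.782; z_{0.14} = -1.08, z_{0.67} = 0.4399.
σ = (6.782 − 5.398)/(0.4399 − (-1.08)) = 0.910.
μ = 5.398 − (-1.08)·0.910 = 6.382.

μ ≈ 6.382, σ ≈ 0.910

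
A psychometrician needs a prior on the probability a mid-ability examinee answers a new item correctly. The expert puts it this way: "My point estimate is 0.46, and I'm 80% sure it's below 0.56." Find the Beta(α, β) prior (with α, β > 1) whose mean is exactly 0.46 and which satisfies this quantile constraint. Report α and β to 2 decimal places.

α ≈ 8.09, β ≈ 9.49

With mean 0.46 fixed, write α = 0.46s, β = 0.54s where s = α+β.
Need P(θ < 0.56) = 0.8 under Beta(0.46s, 0.54s). Normal approximation: (q−m)/√(m(1−m)/s) ≈ z_{0.8} = 0.842, so s ≈ 0.46·0.54·(0.842)²/(0.56−0.46)² = 17.6.
At s = 17.6: P(θ<0.56) ≈ 0.800. Adjusting to match 0.8 gives s ≈ 17.58.
So α = 0.46·17.58 ≈ 8.09, β = 0.54·17.58 ≈ 9.49.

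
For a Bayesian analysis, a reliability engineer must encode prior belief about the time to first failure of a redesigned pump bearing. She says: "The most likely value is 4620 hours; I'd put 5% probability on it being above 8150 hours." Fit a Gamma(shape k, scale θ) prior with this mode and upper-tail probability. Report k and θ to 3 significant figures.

Gamma(k,θ) with k>1 has mode (k−1)θ, so θ = 4620/(k−1).
Need P(X < 8150) = 0.95 with θ tied to k this way. Start at k = 2, θ = 4620: P(X<8150) ≈ 0.526.
Too low — raise k to concentrate. Iterating converges to k ≈ 9.66.
Then θ = 4620/(9.66−1) ≈ 534.

k ≈ 9.66, θ ≈ 534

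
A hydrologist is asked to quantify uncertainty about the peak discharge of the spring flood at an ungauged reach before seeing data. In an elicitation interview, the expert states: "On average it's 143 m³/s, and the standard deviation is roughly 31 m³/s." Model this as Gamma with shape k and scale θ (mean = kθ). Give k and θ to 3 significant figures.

k ≈ 21.3, θ ≈ 6.72

For Gamma(k, scale θ): mean = kθ, variance = kθ², so CV = 1/√k.
CV = SD/mean = 31/143 = 0.2168, hence k = 1/CV² = 21.3.
Then θ = mean/k = 143/21.3 = 6.72.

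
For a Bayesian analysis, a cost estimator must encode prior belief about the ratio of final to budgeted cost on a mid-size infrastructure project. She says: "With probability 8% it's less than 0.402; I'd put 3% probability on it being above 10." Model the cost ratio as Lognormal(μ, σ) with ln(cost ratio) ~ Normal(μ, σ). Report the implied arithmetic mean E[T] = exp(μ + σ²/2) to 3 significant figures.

E[T] ≈ 2.56

If T ~ Lognormal(μ,σ) then ln T ~ Normal(μ,σ), so the p-quantile of ln T is μ + z_p·σ.
ln(0.402) = -0.9113 and ln(10) = 2.303; z_{0.08} = -1.405, z_{0.97} = 1.881.
σ = (2.303 − -0.9113)/(1.881 − (-1.405)) = 0.978.
μ = -0.9113 − (-1.405)·0.978 = 0.463.
E[T] = exp(μ + σ²/2) = exp(0.463 + 0.4783) = 2.56.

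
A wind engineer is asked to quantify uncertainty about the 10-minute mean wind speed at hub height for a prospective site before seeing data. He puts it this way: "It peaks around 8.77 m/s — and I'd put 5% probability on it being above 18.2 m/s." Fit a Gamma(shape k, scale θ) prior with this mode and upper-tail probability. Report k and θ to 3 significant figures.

k ≈ 6.19, θ ≈ 1.69

Gamma(k,θ) with k>1 has mode (k−1)θ, so θ = 8.77/(k−1).
Need P(X < 18.2) = 0.95 with θ tied to k this way. Start at k = 2, θ = 8.77: P(X<18.2) ≈ 0.614.
Too low — raise k to concentrate. Iterating converges to k ≈ 6.19.
Then θ = 8.77/(6.19−1) ≈ 1.69.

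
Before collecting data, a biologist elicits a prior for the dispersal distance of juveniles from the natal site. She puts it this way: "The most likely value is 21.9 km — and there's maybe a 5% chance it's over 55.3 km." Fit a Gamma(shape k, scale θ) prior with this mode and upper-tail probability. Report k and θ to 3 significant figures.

k ≈ 4.16, θ ≈ 6.93

Gamma(k,θ) with k>1 has mode (k−1)θ, so θ = 21.9/(k−1).
Need P(X < 55.3) = 0.95 with θ tied to k this way. Start at k = 2, θ = 21.9: P(X<55.3) ≈ 0.718.
Too low — raise k to concentrate. Iterating converges to k ≈ 4.16.
Then θ = 21.9/(4.16−1) ≈ 6.93.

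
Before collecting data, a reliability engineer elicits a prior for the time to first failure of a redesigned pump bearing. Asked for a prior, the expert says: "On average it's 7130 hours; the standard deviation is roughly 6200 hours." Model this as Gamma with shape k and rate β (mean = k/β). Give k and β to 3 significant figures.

k ≈ 1.32, β ≈ 0.000185

For Gamma(k, rate β): mean = k/β, variance = k/β², so CV = 1/√k.
CV = SD/mean = 6200/7130 = 0.8696, hence k = 1/CV² = 1.32.
Then β = k/mean = 1.32/7130 = 0.000185.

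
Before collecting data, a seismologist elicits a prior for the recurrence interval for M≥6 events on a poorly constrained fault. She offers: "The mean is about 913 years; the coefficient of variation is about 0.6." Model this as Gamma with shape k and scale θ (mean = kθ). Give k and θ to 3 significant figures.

For Gamma(k, scale θ): mean = kθ, variance = kθ², so CV = 1/√k.
CV = 0.6, hence k = 1/CV² = 2.78.
Then θ = mean/k = 913/2.78 = 329.

k ≈ 2.78, θ ≈ 329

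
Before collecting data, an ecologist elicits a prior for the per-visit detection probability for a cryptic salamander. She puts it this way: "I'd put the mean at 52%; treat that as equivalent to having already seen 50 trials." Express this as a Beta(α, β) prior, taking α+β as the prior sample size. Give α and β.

α = 26, β = 24

Under the effective-sample-size interpretation, Beta(α, β) has prior mean α/(α+β) and prior sample size α+β.
So α+β = 50 and α/(α+β) = 0.52, giving α = 0.52·50 = 26 and β = 50 − 26 = 24.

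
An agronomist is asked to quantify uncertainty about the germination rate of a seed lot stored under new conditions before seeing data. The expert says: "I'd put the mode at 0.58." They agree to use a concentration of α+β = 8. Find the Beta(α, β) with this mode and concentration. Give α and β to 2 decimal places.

For α,β > 1 the Beta mode is (α−1)/(α+β−2). With α+β = 8, the mode is (α−1)/6.
Set (α−1)/6 = 0.58 → α = 1 + 0.58·6 = 4.48.
β = 8 − α = 3.52.

α = 4.48, β = 3.52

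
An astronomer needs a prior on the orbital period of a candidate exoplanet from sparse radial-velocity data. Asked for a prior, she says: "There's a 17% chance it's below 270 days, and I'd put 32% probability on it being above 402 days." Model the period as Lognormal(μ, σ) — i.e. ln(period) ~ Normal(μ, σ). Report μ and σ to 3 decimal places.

μ ≈ 5.866, σ ≈ 0.280

If T ~ Lognormal(μ,σ) then ln T ~ Normal(μ,σ), so the p-quantile of ln T is μ + z_p·σ.
ln(270) = 5.598 and ln(402) = 5.996; z_{0.17} = -0.9542, z_{0.68} = 0.4677.
σ = (5.996 − 5.598)/(0.4677 − (-0.9542)) = 0.280.
μ = 5.598 − (-0.9542)·0.280 = 5.866.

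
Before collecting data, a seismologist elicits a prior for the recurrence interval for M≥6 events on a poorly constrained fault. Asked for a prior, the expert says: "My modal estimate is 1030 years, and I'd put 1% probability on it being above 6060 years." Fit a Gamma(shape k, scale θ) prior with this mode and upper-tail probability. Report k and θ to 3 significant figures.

k ≈ 2.19, θ ≈ 868

Gamma(k,θ) with k>1 has mode (k−1)θ, so θ = 1030/(k−1).
Need P(X < 6060) = 0.99 with θ tied to k this way. Start at k = 2, θ = 1030: P(X<6060) ≈ 0.981.
Too low — raise k to concentrate. Iterating converges to k ≈ 2.19.
Then θ = 1030/(2.19−1) ≈ 868.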